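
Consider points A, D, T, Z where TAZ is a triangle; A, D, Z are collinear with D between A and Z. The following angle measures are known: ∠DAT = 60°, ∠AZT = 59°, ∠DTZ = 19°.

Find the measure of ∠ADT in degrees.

1. ∠DZT = 59°  [D on ray ZA]
2. ∠TDZ = 102°  [△TDZ]
3. ∠ADT = 78°  [linear pair at D on AZ]

∠ADT = 78°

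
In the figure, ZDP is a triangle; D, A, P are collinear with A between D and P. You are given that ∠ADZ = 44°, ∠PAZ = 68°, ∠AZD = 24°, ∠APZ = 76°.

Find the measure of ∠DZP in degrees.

∠DZP = 60°

1. ∠PDZ = 44°  [A on ray DP]
2. ∠DPZ = 76°  [A on ray PD]
3. ∠DZP = 60°  [△ZDP]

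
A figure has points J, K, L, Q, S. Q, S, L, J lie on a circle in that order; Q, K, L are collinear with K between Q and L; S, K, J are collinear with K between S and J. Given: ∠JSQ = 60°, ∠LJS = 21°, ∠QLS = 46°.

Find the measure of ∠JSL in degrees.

1. ∠JLQ = 60°  [same arc QJ]
2. ∠JKL = 99°  [△LKJ]
3. ∠QJS = 46°  [same arc QS]
4. ∠JKQ = 81°  [linear pair at K on QL]
5. ∠JQL = 53°  [△QKJ]
6. ∠JSL = 53°  [same arc LJ]

∠JSL = 53°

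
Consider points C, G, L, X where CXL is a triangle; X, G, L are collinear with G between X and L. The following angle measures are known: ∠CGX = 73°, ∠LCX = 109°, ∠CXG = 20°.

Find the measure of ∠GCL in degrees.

1. ∠CGL = 107°  [linear pair at G on XL]
2. ∠CXL = 20°  [G on ray XL]
3. ∠CLX = 51°  [△CXL]
4. ∠CLG = 51°  [G on ray LX]
5. ∠GCL = 22°  [△CGL]

∠GCL = 22°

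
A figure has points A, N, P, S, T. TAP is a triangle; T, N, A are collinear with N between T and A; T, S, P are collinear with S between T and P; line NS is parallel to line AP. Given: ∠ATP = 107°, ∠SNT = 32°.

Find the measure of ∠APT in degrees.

∠APT = 41°

1. ∠NTS = 107°  [N on TA, S on TP]
2. ∠NST = 41°  [△TNS]
3. ∠APT = 41°  [NS∥AP, corresponding at S]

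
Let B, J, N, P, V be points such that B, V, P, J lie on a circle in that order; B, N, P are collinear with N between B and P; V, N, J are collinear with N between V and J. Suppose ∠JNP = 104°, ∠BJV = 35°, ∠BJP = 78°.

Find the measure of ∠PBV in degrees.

1. ∠BPV = 35°  [same arc BV]
2. ∠BVP = 102°  [cyclic BVPJ, opposite ∠V+∠J]
3. ∠PBV = 43°  [△BVP]

∠PBV = 43°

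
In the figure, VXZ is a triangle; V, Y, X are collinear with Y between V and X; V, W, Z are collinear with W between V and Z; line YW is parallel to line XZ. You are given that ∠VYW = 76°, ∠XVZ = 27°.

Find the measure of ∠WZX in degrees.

∠WZX = 77°

1. ∠VXZ = 76°  [YW∥XZ, corresponding at Y]
2. ∠VZX = 77°  [△VXZ]
3. ∠WZX = 77°  [W on ray ZV]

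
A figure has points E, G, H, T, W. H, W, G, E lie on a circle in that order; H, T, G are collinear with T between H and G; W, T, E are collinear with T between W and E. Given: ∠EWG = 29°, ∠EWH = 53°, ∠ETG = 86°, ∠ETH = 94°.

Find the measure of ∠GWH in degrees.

∠GWH = 82°

1. ∠EHG = 29°  [same arc GE]
2. ∠EGH = 53°  [same arc HE]
3. ∠GEH = 98°  [△HGE]
4. ∠GWH = 82°  [cyclic HWGE, opposite ∠W+∠E]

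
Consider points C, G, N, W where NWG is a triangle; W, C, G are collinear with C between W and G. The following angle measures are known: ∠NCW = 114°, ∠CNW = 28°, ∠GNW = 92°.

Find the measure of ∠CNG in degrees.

1. ∠CWN = 38°  [△NWC]
2. ∠GCN = 66°  [linear pair at C on WG]
3. ∠GWN = 38°  [C on ray WG]
4. ∠NGW = 50°  [△NWG]
5. ∠CGN = 50°  [C on ray GW]
6. ∠CNG = 64°  [△NCG]

∠CNG = 64°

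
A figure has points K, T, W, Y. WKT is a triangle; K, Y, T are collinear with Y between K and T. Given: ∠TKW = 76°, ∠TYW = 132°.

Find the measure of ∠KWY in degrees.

1. ∠WKY = 76°  [Y on ray KT]
2. ∠KYW = 48°  [linear pair at Y on KT]
3. ∠KWY = 56°  [△WKY]

∠KWY = 56°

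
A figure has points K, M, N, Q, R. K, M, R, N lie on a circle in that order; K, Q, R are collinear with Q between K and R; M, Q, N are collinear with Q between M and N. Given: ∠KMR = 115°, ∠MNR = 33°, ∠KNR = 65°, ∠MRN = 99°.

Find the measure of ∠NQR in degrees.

∠NQR = 80°

1. ∠NMR = 48°  [△MRN]
2. ∠NKR = 48°  [same arc RN]
3. ∠KRN = 67°  [△KRN]
4. ∠NQR = 80°  [△RQN]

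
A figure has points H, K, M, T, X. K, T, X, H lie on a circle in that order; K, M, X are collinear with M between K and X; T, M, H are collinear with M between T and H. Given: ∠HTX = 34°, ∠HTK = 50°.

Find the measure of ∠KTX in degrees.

1. ∠HKX = 34°  [same arc XH]
2. ∠HXK = 50°  [same arc KH]
3. ∠KHX = 96°  [△KXH]
4. ∠KTX = 84°  [cyclic KTXH, opposite ∠T+∠H]

∠KTX = 84°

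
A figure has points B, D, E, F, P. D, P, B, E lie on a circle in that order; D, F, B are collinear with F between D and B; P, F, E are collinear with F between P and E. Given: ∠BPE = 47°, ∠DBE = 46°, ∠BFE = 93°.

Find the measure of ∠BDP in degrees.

∠BDP = 41°

1. ∠DPE = 46°  [same arc DE]
2. ∠DFP = 93°  [vertical angles at F]
3. ∠BDP = 41°  [△DFP]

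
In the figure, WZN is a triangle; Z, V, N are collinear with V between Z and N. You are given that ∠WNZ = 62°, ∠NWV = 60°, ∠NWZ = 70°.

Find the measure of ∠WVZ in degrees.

1. ∠VNW = 62°  [V on ray NZ]
2. ∠NVW = 58°  [△WVN]
3. ∠WVZ = 122°  [linear pair at V on ZN]

∠WVZ = 122°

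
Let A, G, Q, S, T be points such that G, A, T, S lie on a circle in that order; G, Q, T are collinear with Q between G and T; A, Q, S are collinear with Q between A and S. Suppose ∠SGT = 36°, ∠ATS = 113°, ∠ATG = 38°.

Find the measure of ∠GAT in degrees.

1. ∠SAT = 36°  [same arc TS]
2. ∠AST = 31°  [△ATS]
3. ∠AGT = 31°  [same arc AT]
4. ∠GAT = 111°  [△GAT]

∠GAT = 111°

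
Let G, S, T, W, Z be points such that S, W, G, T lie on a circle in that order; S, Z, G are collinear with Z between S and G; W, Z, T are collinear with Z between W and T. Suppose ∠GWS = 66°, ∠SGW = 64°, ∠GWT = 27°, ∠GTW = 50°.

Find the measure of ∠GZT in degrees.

∠GZT = 91°

1. ∠GTS = 114°  [cyclic SWGT, opposite ∠W+∠T]
2. ∠GST = 27°  [same arc GT]
3. ∠SGT = 39°  [△SGT]
4. ∠GZT = 91°  [△GZT]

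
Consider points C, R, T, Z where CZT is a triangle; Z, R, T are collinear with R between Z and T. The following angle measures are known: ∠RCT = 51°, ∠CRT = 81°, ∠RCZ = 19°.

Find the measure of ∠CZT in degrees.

∠CZT = 62°

1. ∠CRZ = 99°  [linear pair at R on ZT]
2. ∠CZR = 62°  [△CZR]
3. ∠CZT = 62°  [R on ray ZT]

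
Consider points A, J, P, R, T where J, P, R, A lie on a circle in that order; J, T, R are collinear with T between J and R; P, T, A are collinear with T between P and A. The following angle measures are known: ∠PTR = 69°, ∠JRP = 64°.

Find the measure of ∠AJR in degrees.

1. ∠ATJ = 69°  [vertical angles at T]
2. ∠JAP = 64°  [same arc JP]
3. ∠AJR = 47°  [△JTA]

∠AJR = 47°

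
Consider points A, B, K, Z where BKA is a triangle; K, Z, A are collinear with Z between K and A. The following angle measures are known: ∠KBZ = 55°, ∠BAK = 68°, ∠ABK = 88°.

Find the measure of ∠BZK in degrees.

1. ∠AKB = 24°  [△BKA]
2. ∠BKZ = 24°  [Z on ray KA]
3. ∠BZK = 101°  [△BKZ]

∠BZK = 101°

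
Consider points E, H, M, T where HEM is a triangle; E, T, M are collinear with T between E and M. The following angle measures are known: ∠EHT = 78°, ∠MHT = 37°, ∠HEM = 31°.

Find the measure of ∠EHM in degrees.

1. ∠HET = 31°  [T on ray EM]
2. ∠ETH = 71°  [△HET]
3. ∠HTM = 109°  [linear pair at T on EM]
4. ∠HMT = 34°  [△HTM]
5. ∠EMH = 34°  [T on ray ME]
6. ∠EHM = 115°  [△HEM]

∠EHM = 115°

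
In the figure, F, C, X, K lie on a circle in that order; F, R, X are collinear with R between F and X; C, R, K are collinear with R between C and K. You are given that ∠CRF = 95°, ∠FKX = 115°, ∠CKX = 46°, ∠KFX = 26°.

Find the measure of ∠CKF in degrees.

∠CKF = 69°

1. ∠KRX = 95°  [vertical angles at R]
2. ∠FRK = 85°  [linear pair at R on FX]
3. ∠CKF = 69°  [△FRK]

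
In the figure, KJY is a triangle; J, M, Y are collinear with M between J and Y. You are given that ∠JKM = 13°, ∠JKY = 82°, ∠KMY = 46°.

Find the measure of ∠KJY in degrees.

∠KJY = 33°

1. ∠JMK = 134°  [linear pair at M on JY]
2. ∠KJM = 33°  [△KJM]
3. ∠KJY = 33°  [M on ray JY]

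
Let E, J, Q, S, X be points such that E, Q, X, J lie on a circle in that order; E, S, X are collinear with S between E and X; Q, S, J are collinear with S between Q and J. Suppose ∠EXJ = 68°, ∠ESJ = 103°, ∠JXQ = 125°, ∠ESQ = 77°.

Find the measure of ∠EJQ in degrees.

1. ∠EQJ = 68°  [same arc EJ]
2. ∠JEQ = 55°  [cyclic EQXJ, opposite ∠E+∠X]
3. ∠EJQ = 57°  [△EQJ]

∠EJQ = 57°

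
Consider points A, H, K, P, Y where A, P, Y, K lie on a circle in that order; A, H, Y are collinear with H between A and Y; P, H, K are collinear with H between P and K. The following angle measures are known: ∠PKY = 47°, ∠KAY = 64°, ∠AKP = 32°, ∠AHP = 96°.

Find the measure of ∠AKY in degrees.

∠AKY = 79°

1. ∠PAY = 47°  [same arc PY]
2. ∠AYP = 32°  [same arc AP]
3. ∠APY = 101°  [△APY]
4. ∠AKY = 79°  [cyclic APYK, opposite ∠P+∠K]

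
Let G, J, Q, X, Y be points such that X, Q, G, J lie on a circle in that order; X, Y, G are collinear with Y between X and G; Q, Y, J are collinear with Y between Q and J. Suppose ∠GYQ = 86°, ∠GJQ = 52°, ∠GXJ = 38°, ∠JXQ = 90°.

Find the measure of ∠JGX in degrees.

∠JGX = 34°

1. ∠JYX = 86°  [vertical angles at Y]
2. ∠QJX = 56°  [△XYJ]
3. ∠JQX = 34°  [△XQJ]
4. ∠JGX = 34°  [same arc XJ]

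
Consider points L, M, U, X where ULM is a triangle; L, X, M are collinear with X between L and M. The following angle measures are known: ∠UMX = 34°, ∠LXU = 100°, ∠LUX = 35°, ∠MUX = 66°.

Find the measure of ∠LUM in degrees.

∠LUM = 101°

1. ∠LMU = 34°  [X on ray ML]
2. ∠ULX = 45°  [△ULX]
3. ∠MLU = 45°  [X on ray LM]
4. ∠LUM = 101°  [△ULM]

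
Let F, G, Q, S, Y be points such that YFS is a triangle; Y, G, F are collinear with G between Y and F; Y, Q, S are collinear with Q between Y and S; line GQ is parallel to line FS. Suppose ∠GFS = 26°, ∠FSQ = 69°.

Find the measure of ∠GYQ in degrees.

∠GYQ = 85°

1. ∠SFY = 26°  [G on ray FY]
2. ∠FSY = 69°  [Q on ray SY]
3. ∠FYS = 85°  [△YFS]
4. ∠GYQ = 85°  [G on YF, Q on YS]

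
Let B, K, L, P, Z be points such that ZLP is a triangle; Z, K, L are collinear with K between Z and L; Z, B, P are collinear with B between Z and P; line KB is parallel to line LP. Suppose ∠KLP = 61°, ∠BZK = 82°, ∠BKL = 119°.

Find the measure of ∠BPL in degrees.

∠BPL = 37°

1. ∠PLZ = 61°  [K on ray LZ]
2. ∠LZP = 82°  [K on ZL, B on ZP]
3. ∠LPZ = 37°  [△ZLP]
4. ∠BPL = 37°  [B on ray PZ]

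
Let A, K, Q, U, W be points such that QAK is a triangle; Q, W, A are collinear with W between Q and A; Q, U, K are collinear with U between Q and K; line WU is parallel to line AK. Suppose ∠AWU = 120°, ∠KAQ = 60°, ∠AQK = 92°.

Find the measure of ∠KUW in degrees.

∠KUW = 152°

1. ∠QWU = 60°  [linear pair at W on QA]
2. ∠UQW = 92°  [W on QA, U on QK]
3. ∠QUW = 28°  [△QWU]
4. ∠KUW = 152°  [linear pair at U on QK]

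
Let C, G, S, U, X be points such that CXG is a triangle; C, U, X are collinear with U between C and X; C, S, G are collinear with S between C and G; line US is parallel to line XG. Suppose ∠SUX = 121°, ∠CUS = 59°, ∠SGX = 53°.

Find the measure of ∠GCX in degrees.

1. ∠CXG = 59°  [US∥XG, corresponding at U]
2. ∠CGX = 53°  [S on ray GC]
3. ∠GCX = 68°  [△CXG]

∠GCX = 68°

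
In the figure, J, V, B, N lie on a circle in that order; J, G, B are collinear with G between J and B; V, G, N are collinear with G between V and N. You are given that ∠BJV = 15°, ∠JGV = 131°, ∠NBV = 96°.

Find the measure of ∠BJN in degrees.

1. ∠BNV = 15°  [same arc VB]
2. ∠BVN = 69°  [△VBN]
3. ∠BJN = 69°  [same arc BN]

∠BJN = 69°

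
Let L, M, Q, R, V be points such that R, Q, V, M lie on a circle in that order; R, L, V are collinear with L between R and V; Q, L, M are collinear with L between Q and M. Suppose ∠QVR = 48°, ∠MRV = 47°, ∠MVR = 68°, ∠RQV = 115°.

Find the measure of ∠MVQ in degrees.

1. ∠QRV = 17°  [△RQV]
2. ∠MQV = 47°  [same arc VM]
3. ∠QMV = 17°  [same arc QV]
4. ∠MVQ = 116°  [△QVM]

∠MVQ = 116°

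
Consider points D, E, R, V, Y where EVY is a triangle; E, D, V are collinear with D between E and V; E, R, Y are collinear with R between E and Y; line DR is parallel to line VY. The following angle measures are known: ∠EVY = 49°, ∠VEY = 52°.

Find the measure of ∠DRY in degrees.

∠DRY = 101°

1. ∠EYV = 79°  [△EVY]
2. ∠DRE = 79°  [DR∥VY, corresponding at R]
3. ∠DRY = 101°  [linear pair at R on EY]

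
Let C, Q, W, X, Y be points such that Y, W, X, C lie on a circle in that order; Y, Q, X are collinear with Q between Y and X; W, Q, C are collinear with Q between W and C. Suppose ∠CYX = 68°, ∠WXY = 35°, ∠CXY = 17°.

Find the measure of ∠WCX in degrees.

1. ∠CWX = 68°  [same arc XC]
2. ∠WQX = 77°  [△WQX]
3. ∠CWY = 17°  [same arc YC]
4. ∠WQY = 103°  [linear pair at Q on YX]
5. ∠WYX = 60°  [△YQW]
6. ∠WCX = 60°  [same arc WX]

∠WCX = 60°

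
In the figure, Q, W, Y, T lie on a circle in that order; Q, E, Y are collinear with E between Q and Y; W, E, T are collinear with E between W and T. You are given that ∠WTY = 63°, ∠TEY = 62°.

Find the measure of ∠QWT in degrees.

∠QWT = 55°

1. ∠WQY = 63°  [same arc WY]
2. ∠QEW = 62°  [vertical angles at E]
3. ∠QWT = 55°  [△QEW]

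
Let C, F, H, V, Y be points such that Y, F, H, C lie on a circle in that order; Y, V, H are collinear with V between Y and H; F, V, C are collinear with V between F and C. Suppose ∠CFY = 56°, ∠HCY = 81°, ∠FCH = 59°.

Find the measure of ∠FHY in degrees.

1. ∠HFY = 99°  [cyclic YFHC, opposite ∠F+∠C]
2. ∠FYH = 59°  [same arc FH]
3. ∠FHY = 22°  [△YFH]

∠FHY = 22°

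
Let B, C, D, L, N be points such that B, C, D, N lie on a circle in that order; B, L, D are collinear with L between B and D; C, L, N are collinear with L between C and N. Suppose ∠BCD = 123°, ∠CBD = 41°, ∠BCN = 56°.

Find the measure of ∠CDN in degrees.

1. ∠BND = 57°  [cyclic BCDN, opposite ∠C+∠N]
2. ∠CND = 41°  [same arc CD]
3. ∠BDN = 56°  [same arc BN]
4. ∠DBN = 67°  [△BDN]
5. ∠DCN = 67°  [same arc DN]
6. ∠CDN = 72°  [△CDN]

∠CDN = 72°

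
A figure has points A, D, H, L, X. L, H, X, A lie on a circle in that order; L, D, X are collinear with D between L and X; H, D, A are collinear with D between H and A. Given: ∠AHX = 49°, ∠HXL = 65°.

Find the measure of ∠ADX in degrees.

∠ADX = 114°

1. ∠ALX = 49°  [same arc XA]
2. ∠HAL = 65°  [same arc LH]
3. ∠ADL = 66°  [△LDA]
4. ∠ADX = 114°  [linear pair at D on LX]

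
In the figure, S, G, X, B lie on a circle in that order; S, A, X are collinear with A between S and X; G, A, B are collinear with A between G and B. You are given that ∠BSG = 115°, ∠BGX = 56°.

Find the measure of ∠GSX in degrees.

∠GSX = 59°

1. ∠BXG = 65°  [cyclic SGXB, opposite ∠S+∠X]
2. ∠GBX = 59°  [△GXB]
3. ∠GSX = 59°  [same arc GX]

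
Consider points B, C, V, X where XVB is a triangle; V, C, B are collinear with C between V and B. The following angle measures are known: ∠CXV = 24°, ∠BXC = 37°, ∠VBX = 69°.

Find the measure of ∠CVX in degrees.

1. ∠CBX = 69°  [C on ray BV]
2. ∠BCX = 74°  [△XCB]
3. ∠VCX = 106°  [linear pair at C on VB]
4. ∠CVX = 50°  [△XVC]

∠CVX = 50°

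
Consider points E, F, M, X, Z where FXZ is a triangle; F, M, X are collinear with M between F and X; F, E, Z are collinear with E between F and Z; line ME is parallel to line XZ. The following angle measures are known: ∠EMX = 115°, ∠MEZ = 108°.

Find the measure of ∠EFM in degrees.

1. ∠EMF = 65°  [linear pair at M on FX]
2. ∠FEM = 72°  [linear pair at E on FZ]
3. ∠EFM = 43°  [△FME]

∠EFM = 43°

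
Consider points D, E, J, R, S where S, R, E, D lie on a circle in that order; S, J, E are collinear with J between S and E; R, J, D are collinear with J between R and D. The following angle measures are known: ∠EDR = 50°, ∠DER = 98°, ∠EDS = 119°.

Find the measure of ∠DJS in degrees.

1. ∠ESR = 50°  [same arc RE]
2. ∠DRE = 32°  [△RED]
3. ∠ERS = 61°  [cyclic SRED, opposite ∠R+∠D]
4. ∠RES = 69°  [△SRE]
5. ∠DSE = 32°  [same arc ED]
6. ∠RDS = 69°  [same arc SR]
7. ∠DJS = 79°  [△SJD]

∠DJS = 79°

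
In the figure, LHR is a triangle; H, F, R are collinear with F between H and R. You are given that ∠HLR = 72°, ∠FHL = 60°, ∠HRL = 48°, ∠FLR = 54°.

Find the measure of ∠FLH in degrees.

∠FLH = 18°

1. ∠FRL = 48°  [F on ray RH]
2. ∠LFR = 78°  [△LFR]
3. ∠HFL = 102°  [linear pair at F on HR]
4. ∠FLH = 18°  [△LHF]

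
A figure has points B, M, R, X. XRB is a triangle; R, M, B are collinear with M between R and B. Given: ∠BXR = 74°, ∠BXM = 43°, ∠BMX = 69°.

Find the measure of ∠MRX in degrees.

1. ∠MBX = 68°  [△XMB]
2. ∠RBX = 68°  [M on ray BR]
3. ∠BRX = 38°  [△XRB]
4. ∠MRX = 38°  [M on ray RB]

∠MRX = 38°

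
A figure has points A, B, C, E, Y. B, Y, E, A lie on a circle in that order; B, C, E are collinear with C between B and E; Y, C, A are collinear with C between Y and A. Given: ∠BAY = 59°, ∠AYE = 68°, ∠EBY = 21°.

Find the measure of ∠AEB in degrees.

1. ∠BEY = 59°  [same arc BY]
2. ∠ABE = 68°  [same arc EA]
3. ∠BYE = 100°  [△BYE]
4. ∠BAE = 80°  [cyclic BYEA, opposite ∠Y+∠A]
5. ∠AEB = 32°  [△BEA]

∠AEB = 32°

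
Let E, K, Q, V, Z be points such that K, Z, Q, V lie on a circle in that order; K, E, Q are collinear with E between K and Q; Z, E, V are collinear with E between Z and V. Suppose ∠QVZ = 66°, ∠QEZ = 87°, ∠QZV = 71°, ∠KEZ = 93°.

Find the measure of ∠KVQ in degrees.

1. ∠QKZ = 66°  [same arc ZQ]
2. ∠KQZ = 22°  [△ZEQ]
3. ∠KZQ = 92°  [△KZQ]
4. ∠KVQ = 88°  [cyclic KZQV, opposite ∠Z+∠V]

∠KVQ = 88°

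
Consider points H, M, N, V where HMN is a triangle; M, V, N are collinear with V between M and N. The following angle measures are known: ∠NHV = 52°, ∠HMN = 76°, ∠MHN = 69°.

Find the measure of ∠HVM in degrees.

∠HVM = 87°

1. ∠HNM = 35°  [△HMN]
2. ∠HNV = 35°  [V on ray NM]
3. ∠HVN = 93°  [△HVN]
4. ∠HVM = 87°  [linear pair at V on MN]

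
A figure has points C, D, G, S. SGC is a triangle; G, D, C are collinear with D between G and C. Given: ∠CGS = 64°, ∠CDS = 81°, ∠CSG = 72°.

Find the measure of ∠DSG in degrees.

∠DSG = 17°

1. ∠DGS = 64°  [D on ray GC]
2. ∠GDS = 99°  [linear pair at D on GC]
3. ∠DSG = 17°  [△SGD]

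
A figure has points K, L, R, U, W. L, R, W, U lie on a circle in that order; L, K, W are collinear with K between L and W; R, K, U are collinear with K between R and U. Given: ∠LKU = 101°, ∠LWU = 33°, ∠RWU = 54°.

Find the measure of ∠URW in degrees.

1. ∠UKW = 79°  [linear pair at K on LW]
2. ∠RUW = 68°  [△WKU]
3. ∠URW = 58°  [△RWU]

∠URW = 58°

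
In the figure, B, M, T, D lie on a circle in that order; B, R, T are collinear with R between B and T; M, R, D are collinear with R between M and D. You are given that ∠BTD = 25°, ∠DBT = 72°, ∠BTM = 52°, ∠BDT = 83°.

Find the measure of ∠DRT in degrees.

∠DRT = 124°

1. ∠BDM = 52°  [same arc BM]
2. ∠BRD = 56°  [△BRD]
3. ∠DRT = 124°  [linear pair at R on BT]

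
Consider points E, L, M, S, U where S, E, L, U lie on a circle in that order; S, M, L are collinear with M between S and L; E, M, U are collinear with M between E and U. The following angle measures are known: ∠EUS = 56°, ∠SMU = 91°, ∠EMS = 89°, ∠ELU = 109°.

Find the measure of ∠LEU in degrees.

1. ∠ELS = 56°  [same arc SE]
2. ∠EML = 91°  [vertical angles at M]
3. ∠LEU = 33°  [△EML]

∠LEU = 33°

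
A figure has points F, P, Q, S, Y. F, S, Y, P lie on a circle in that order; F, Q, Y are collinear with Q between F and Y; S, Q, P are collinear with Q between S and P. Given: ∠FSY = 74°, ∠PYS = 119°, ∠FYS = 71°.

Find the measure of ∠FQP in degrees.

1. ∠SFY = 35°  [△FSY]
2. ∠FPS = 71°  [same arc FS]
3. ∠SPY = 35°  [same arc SY]
4. ∠PSY = 26°  [△SYP]
5. ∠PFY = 26°  [same arc YP]
6. ∠FQP = 83°  [△FQP]

∠FQP = 83°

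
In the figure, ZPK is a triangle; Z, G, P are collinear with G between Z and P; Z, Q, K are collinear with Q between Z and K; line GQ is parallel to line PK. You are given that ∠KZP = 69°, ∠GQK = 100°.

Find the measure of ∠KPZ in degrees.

1. ∠GZQ = 69°  [G on ZP, Q on ZK]
2. ∠GQZ = 80°  [linear pair at Q on ZK]
3. ∠QGZ = 31°  [△ZGQ]
4. ∠KPZ = 31°  [GQ∥PK, corresponding at G]

∠KPZ = 31°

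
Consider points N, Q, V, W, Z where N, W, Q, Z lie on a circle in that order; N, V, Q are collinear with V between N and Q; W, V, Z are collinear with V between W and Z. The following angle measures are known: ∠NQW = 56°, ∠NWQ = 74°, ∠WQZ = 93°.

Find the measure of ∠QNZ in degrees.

∠QNZ = 37°

1. ∠NZW = 56°  [same arc NW]
2. ∠NZQ = 106°  [cyclic NWQZ, opposite ∠W+∠Z]
3. ∠WNZ = 87°  [cyclic NWQZ, opposite ∠N+∠Q]
4. ∠NWZ = 37°  [△NWZ]
5. ∠NQZ = 37°  [same arc NZ]
6. ∠QNZ = 37°  [△NQZ]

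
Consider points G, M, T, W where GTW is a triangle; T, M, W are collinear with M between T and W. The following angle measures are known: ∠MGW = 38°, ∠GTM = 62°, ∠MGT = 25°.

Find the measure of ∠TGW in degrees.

1. ∠GMT = 93°  [△GTM]
2. ∠GTW = 62°  [M on ray TW]
3. ∠GMW = 87°  [linear pair at M on TW]
4. ∠GWM = 55°  [△GMW]
5. ∠GWT = 55°  [M on ray WT]
6. ∠TGW = 63°  [△GTW]

∠TGW = 63°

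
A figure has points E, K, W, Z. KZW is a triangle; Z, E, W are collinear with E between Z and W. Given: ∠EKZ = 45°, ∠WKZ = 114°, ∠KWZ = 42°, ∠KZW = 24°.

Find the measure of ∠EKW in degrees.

∠EKW = 69°

1. ∠EWK = 42°  [E on ray WZ]
2. ∠EZK = 24°  [E on ray ZW]
3. ∠KEZ = 111°  [△KZE]
4. ∠KEW = 69°  [linear pair at E on ZW]
5. ∠EKW = 69°  [△KEW]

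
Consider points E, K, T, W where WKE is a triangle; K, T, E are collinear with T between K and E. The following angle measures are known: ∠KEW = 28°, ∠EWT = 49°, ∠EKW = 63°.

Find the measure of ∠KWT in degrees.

∠KWT = 40°

1. ∠TEW = 28°  [T on ray EK]
2. ∠ETW = 103°  [△WTE]
3. ∠TKW = 63°  [T on ray KE]
4. ∠KTW = 77°  [linear pair at T on KE]
5. ∠KWT = 40°  [△WKT]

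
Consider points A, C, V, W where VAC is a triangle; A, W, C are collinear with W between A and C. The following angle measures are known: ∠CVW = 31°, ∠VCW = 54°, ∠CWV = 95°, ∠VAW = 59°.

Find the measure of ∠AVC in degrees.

1. ∠ACV = 54°  [W on ray CA]
2. ∠CAV = 59°  [W on ray AC]
3. ∠AVC = 67°  [△VAC]

∠AVC = 67°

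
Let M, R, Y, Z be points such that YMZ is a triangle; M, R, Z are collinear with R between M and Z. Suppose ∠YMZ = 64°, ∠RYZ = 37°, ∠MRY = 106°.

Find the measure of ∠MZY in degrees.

∠MZY = 69°

1. ∠YRZ = 74°  [linear pair at R on MZ]
2. ∠RZY = 69°  [△YRZ]
3. ∠MZY = 69°  [R on ray ZM]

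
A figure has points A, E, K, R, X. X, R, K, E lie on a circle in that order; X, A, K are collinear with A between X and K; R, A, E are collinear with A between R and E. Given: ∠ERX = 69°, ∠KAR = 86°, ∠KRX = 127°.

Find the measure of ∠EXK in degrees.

∠EXK = 58°

1. ∠EKX = 69°  [same arc XE]
2. ∠KEX = 53°  [cyclic XRKE, opposite ∠R+∠E]
3. ∠EXK = 58°  [△XKE]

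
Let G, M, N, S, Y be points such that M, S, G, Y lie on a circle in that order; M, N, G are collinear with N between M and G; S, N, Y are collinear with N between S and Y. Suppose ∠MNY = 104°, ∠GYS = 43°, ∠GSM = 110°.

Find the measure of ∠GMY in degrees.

∠GMY = 49°

1. ∠GNY = 76°  [linear pair at N on MG]
2. ∠MGY = 61°  [△GNY]
3. ∠GYM = 70°  [cyclic MSGY, opposite ∠S+∠Y]
4. ∠GMY = 49°  [△MGY]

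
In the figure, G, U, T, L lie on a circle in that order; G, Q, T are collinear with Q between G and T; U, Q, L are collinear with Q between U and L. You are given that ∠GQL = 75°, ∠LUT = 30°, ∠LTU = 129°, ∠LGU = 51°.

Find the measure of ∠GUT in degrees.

∠GUT = 84°

1. ∠TQU = 75°  [vertical angles at Q]
2. ∠TLU = 21°  [△UTL]
3. ∠GTU = 75°  [△UQT]
4. ∠TGU = 21°  [same arc UT]
5. ∠GUT = 84°  [△GUT]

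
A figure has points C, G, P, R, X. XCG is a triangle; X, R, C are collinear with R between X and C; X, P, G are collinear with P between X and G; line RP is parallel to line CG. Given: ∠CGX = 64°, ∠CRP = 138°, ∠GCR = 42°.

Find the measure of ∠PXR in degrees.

1. ∠RPX = 64°  [RP∥CG, corresponding at P]
2. ∠PRX = 42°  [linear pair at R on XC]
3. ∠PXR = 74°  [△XRP]

∠PXR = 74°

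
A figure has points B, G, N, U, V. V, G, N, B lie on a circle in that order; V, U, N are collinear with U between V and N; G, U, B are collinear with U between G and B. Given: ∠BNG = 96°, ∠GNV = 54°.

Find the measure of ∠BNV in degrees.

∠BNV = 42°

1. ∠BVG = 84°  [cyclic VGNB, opposite ∠V+∠N]
2. ∠GBV = 54°  [same arc VG]
3. ∠BGV = 42°  [△VGB]
4. ∠BNV = 42°  [same arc VB]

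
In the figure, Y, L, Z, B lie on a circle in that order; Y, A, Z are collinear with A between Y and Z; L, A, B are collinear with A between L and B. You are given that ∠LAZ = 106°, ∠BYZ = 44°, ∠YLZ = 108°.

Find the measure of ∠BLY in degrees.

1. ∠YBZ = 72°  [cyclic YLZB, opposite ∠L+∠B]
2. ∠BZY = 64°  [△YZB]
3. ∠BLY = 64°  [same arc YB]

∠BLY = 64°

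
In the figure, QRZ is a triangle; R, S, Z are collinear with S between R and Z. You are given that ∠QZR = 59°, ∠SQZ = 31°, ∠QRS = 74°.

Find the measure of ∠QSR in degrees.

∠QSR = 90°

1. ∠QZS = 59°  [S on ray ZR]
2. ∠QSZ = 90°  [△QSZ]
3. ∠QSR = 90°  [linear pair at S on RZ]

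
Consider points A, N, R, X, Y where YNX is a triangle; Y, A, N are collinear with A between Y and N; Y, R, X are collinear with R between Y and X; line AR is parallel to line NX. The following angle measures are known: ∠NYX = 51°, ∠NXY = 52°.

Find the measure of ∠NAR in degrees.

1. ∠XNY = 77°  [△YNX]
2. ∠RAY = 77°  [AR∥NX, corresponding at A]
3. ∠NAR = 103°  [linear pair at A on YN]

∠NAR = 103°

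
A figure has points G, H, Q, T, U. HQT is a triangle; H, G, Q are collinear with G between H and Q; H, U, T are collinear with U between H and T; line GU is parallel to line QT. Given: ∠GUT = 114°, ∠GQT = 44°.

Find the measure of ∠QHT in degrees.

1. ∠GUH = 66°  [linear pair at U on HT]
2. ∠HQT = 44°  [G on ray QH]
3. ∠HTQ = 66°  [GU∥QT, corresponding at U]
4. ∠QHT = 70°  [△HQT]

∠QHT = 70°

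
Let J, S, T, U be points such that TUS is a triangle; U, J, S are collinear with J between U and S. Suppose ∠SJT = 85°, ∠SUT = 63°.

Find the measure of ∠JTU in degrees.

1. ∠TJU = 95°  [linear pair at J on US]
2. ∠JUT = 63°  [J on ray US]
3. ∠JTU = 22°  [△TUJ]

∠JTU = 22°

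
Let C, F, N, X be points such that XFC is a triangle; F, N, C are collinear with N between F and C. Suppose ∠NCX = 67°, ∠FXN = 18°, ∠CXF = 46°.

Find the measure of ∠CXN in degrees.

∠CXN = 28°

1. ∠FCX = 67°  [N on ray CF]
2. ∠CFX = 67°  [△XFC]
3. ∠NFX = 67°  [N on ray FC]
4. ∠FNX = 95°  [△XFN]
5. ∠CNX = 85°  [linear pair at N on FC]
6. ∠CXN = 28°  [△XNC]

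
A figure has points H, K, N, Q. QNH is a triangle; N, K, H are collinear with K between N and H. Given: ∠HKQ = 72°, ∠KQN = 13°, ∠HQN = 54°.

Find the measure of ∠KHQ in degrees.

1. ∠NKQ = 108°  [linear pair at K on NH]
2. ∠KNQ = 59°  [△QNK]
3. ∠HNQ = 59°  [K on ray NH]
4. ∠NHQ = 67°  [△QNH]
5. ∠KHQ = 67°  [K on ray HN]

∠KHQ = 67°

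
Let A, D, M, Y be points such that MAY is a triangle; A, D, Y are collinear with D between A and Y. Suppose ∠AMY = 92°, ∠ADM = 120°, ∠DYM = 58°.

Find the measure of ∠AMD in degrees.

∠AMD = 30°

1. ∠AYM = 58°  [D on ray YA]
2. ∠MAY = 30°  [△MAY]
3. ∠DAM = 30°  [D on ray AY]
4. ∠AMD = 30°  [△MAD]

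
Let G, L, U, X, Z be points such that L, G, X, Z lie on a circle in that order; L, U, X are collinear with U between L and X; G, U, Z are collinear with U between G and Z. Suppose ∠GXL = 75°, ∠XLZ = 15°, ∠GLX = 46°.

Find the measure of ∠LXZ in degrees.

1. ∠GZL = 75°  [same arc LG]
2. ∠LUZ = 90°  [△LUZ]
3. ∠GZX = 46°  [same arc GX]
4. ∠XUZ = 90°  [linear pair at U on LX]
5. ∠LXZ = 44°  [△XUZ]

∠LXZ = 44°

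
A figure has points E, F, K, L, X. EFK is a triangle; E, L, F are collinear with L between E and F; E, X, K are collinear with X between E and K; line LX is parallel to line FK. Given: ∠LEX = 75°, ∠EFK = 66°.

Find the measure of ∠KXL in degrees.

∠KXL = 141°

1. ∠FEK = 75°  [L on EF, X on EK]
2. ∠EKF = 39°  [△EFK]
3. ∠EXL = 39°  [LX∥FK, corresponding at X]
4. ∠KXL = 141°  [linear pair at X on EK]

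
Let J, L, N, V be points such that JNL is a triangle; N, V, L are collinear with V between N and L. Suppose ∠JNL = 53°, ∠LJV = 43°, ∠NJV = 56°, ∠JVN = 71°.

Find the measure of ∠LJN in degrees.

∠LJN = 99°

1. ∠JVL = 109°  [linear pair at V on NL]
2. ∠JLV = 28°  [△JVL]
3. ∠JLN = 28°  [V on ray LN]
4. ∠LJN = 99°  [△JNL]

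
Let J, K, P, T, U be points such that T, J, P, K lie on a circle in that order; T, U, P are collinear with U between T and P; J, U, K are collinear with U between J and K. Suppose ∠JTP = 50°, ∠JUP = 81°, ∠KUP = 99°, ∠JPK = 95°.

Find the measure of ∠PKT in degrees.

1. ∠JKP = 50°  [same arc JP]
2. ∠KPT = 31°  [△PUK]
3. ∠KJP = 35°  [△JPK]
4. ∠KTP = 35°  [same arc PK]
5. ∠PKT = 114°  [△TPK]

∠PKT = 114°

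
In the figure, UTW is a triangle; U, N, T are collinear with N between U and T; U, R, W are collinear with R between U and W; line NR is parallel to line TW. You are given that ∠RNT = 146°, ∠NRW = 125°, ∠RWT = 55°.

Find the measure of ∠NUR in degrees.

1. ∠RNU = 34°  [linear pair at N on UT]
2. ∠NRU = 55°  [linear pair at R on UW]
3. ∠NUR = 91°  [△UNR]

∠NUR = 91°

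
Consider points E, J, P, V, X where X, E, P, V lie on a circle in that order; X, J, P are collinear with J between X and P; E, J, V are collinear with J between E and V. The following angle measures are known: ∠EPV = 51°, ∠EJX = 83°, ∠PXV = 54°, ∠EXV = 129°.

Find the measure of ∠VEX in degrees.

∠VEX = 22°

1. ∠PJV = 83°  [vertical angles at J]
2. ∠VJX = 97°  [linear pair at J on XP]
3. ∠EVX = 29°  [△XJV]
4. ∠VEX = 22°  [△XEV]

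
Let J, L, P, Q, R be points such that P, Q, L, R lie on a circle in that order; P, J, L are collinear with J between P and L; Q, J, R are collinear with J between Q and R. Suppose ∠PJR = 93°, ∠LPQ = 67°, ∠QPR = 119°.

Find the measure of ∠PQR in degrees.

∠PQR = 26°

1. ∠LJQ = 93°  [vertical angles at J]
2. ∠PJQ = 87°  [linear pair at J on PL]
3. ∠PQR = 26°  [△PJQ]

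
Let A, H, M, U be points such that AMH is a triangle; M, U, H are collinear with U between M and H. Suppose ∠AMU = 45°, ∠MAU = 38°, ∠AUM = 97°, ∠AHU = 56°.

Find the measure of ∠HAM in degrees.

1. ∠AMH = 45°  [U on ray MH]
2. ∠AHM = 56°  [U on ray HM]
3. ∠HAM = 79°  [△AMH]

∠HAM = 79°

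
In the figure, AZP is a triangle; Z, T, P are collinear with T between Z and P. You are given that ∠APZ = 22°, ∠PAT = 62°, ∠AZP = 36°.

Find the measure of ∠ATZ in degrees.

1. ∠APT = 22°  [T on ray PZ]
2. ∠ATP = 96°  [△ATP]
3. ∠ATZ = 84°  [linear pair at T on ZP]

∠ATZ = 84°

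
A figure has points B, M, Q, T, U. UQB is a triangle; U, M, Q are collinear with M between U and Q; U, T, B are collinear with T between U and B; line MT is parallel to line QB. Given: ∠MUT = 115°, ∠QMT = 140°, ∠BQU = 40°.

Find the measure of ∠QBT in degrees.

1. ∠BUQ = 115°  [M on UQ, T on UB]
2. ∠QBU = 25°  [△UQB]
3. ∠QBT = 25°  [T on ray BU]

∠QBT = 25°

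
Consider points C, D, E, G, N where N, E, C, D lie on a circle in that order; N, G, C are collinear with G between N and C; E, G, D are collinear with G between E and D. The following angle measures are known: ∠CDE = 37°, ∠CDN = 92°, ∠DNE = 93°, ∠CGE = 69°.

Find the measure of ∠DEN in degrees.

1. ∠CNE = 37°  [same arc EC]
2. ∠EGN = 111°  [linear pair at G on NC]
3. ∠DEN = 32°  [△NGE]

∠DEN = 32°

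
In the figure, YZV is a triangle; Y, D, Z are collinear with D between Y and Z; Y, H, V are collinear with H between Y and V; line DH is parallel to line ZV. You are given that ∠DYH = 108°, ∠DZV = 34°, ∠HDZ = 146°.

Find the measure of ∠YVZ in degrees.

1. ∠VYZ = 108°  [D on YZ, H on YV]
2. ∠VZY = 34°  [D on ray ZY]
3. ∠YVZ = 38°  [△YZV]

∠YVZ = 38°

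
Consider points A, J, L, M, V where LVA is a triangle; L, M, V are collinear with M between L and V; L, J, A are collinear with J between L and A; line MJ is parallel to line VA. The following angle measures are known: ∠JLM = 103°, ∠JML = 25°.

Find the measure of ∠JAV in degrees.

1. ∠LJM = 52°  [△LMJ]
2. ∠AJM = 128°  [linear pair at J on LA]
3. ∠JAV = 52°  [MJ∥VA, co-interior at A–J]

∠JAV = 52°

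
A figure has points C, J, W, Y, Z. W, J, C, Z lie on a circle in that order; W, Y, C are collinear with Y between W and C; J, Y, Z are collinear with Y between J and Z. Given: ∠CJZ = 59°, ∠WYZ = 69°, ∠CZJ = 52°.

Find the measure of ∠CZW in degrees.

1. ∠CWZ = 59°  [same arc CZ]
2. ∠CYZ = 111°  [linear pair at Y on WC]
3. ∠WCZ = 17°  [△CYZ]
4. ∠CZW = 104°  [△WCZ]

∠CZW = 104°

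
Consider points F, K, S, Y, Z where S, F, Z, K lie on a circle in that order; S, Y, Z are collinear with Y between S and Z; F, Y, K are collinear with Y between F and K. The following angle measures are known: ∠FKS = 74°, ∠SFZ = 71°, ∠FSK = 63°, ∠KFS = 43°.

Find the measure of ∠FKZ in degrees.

1. ∠FZS = 74°  [same arc SF]
2. ∠FSZ = 35°  [△SFZ]
3. ∠FKZ = 35°  [same arc FZ]

∠FKZ = 35°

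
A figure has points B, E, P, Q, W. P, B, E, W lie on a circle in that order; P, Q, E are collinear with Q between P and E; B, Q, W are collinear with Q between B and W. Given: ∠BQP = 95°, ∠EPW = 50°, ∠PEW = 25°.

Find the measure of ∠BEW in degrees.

1. ∠EQW = 95°  [vertical angles at Q]
2. ∠EBW = 50°  [same arc EW]
3. ∠BWE = 60°  [△EQW]
4. ∠BEW = 70°  [△BEW]

∠BEW = 70°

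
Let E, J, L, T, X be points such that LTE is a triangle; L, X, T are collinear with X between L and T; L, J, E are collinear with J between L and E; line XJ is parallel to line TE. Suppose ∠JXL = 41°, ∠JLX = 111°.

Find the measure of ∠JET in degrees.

∠JET = 28°

1. ∠LJX = 28°  [△LXJ]
2. ∠EJX = 152°  [linear pair at J on LE]
3. ∠JET = 28°  [XJ∥TE, co-interior at E–J]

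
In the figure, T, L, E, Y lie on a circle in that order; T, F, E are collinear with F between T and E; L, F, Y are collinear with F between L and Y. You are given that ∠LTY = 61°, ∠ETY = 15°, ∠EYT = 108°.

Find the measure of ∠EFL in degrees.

1. ∠LEY = 119°  [cyclic TLEY, opposite ∠T+∠E]
2. ∠ELY = 15°  [same arc EY]
3. ∠TEY = 57°  [△TEY]
4. ∠EYL = 46°  [△LEY]
5. ∠TLY = 57°  [same arc TY]
6. ∠ETL = 46°  [same arc LE]
7. ∠LFT = 77°  [△TFL]
8. ∠EFL = 103°  [linear pair at F on TE]

∠EFL = 103°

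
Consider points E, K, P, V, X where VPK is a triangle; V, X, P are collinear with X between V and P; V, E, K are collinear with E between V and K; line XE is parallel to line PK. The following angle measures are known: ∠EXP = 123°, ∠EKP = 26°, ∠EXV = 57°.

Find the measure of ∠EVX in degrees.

∠EVX = 97°

1. ∠PKV = 26°  [E on ray KV]
2. ∠KPV = 57°  [XE∥PK, corresponding at X]
3. ∠KVP = 97°  [△VPK]
4. ∠EVX = 97°  [X on VP, E on VK]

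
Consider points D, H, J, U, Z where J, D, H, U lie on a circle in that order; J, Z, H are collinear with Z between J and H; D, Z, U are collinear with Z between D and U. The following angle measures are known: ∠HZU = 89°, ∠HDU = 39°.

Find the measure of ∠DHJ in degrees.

∠DHJ = 50°

1. ∠DZJ = 89°  [vertical angles at Z]
2. ∠DZH = 91°  [linear pair at Z on JH]
3. ∠DHJ = 50°  [△DZH]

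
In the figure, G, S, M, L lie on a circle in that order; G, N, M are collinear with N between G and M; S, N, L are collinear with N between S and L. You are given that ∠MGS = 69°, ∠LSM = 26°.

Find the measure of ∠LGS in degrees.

1. ∠MLS = 69°  [same arc SM]
2. ∠LMS = 85°  [△SML]
3. ∠LGS = 95°  [cyclic GSML, opposite ∠G+∠M]

∠LGS = 95°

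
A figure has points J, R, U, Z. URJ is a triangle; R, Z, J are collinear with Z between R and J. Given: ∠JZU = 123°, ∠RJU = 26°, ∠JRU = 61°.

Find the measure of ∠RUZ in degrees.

1. ∠RZU = 57°  [linear pair at Z on RJ]
2. ∠URZ = 61°  [Z on ray RJ]
3. ∠RUZ = 62°  [△URZ]

∠RUZ = 62°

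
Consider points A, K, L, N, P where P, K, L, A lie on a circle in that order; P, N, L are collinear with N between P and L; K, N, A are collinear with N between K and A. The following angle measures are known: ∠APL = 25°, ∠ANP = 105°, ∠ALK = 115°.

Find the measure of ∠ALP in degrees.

1. ∠AKL = 25°  [same arc LA]
2. ∠ANL = 75°  [linear pair at N on PL]
3. ∠KAL = 40°  [△KLA]
4. ∠ALP = 65°  [△LNA]

∠ALP = 65°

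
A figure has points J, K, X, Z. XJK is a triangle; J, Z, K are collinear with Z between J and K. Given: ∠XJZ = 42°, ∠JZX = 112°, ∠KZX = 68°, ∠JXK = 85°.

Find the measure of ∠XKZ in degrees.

1. ∠KJX = 42°  [Z on ray JK]
2. ∠JKX = 53°  [△XJK]
3. ∠XKZ = 53°  [Z on ray KJ]

∠XKZ = 53°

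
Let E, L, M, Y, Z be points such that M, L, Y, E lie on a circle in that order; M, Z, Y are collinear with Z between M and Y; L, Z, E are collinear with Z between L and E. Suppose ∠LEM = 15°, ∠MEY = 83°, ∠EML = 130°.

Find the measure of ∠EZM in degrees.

1. ∠ELM = 35°  [△MLE]
2. ∠EYM = 35°  [same arc ME]
3. ∠EMY = 62°  [△MYE]
4. ∠EZM = 103°  [△MZE]

∠EZM = 103°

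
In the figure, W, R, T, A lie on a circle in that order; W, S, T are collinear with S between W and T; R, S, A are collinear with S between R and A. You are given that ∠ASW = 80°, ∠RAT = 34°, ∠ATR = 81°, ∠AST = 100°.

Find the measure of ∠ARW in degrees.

1. ∠RWT = 34°  [same arc RT]
2. ∠RSW = 100°  [vertical angles at S]
3. ∠ARW = 46°  [△WSR]

∠ARW = 46°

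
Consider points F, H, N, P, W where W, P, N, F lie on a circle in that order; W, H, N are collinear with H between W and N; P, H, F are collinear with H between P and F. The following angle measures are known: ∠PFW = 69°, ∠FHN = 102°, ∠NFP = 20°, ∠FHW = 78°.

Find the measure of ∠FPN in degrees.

∠FPN = 33°

1. ∠PNW = 69°  [same arc WP]
2. ∠NHP = 78°  [vertical angles at H]
3. ∠FPN = 33°  [△PHN]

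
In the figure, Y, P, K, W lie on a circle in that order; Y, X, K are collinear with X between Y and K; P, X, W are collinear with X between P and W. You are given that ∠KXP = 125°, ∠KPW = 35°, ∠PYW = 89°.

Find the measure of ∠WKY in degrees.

1. ∠WXY = 125°  [vertical angles at X]
2. ∠PKW = 91°  [cyclic YPKW, opposite ∠Y+∠K]
3. ∠KXW = 55°  [linear pair at X on YK]
4. ∠KWP = 54°  [△PKW]
5. ∠WKY = 71°  [△KXW]

∠WKY = 71°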